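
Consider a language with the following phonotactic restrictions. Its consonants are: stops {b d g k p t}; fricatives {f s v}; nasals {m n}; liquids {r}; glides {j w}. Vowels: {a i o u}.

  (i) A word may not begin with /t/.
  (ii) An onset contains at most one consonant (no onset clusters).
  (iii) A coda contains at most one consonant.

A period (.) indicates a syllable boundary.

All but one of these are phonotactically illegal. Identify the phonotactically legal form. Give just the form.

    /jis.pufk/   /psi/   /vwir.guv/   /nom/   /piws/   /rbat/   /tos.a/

/jis.pufk/ — violates constraint (iii): syllable 2 coda /fk/ has 2 consonants (> 1) → phonotactically illegal
/psi/ — violates constraint (ii): syllable 1 onset /ps/ has 2 consonants (> 1) → phonotactically illegal
/vwir.guv/ — violates constraint (ii): syllable 1 onset /vw/ has 2 consonants (> 1) → phonotactically illegal
/nom/ — σ1 onset /n/, coda /m/ ok → phonotactically legal
/piws/ — violates constraint (iii): syllable 1 coda /ws/ has 2 consonants (> 1) → phonotactically illegal
/rbat/ — violates constraint (ii): syllable 1 onset /rb/ has 2 consonants (> 1) → phonotactically illegal
/tos.a/ — violates constraint (i): word begins with /t/ → phonotactically illegal

/nom/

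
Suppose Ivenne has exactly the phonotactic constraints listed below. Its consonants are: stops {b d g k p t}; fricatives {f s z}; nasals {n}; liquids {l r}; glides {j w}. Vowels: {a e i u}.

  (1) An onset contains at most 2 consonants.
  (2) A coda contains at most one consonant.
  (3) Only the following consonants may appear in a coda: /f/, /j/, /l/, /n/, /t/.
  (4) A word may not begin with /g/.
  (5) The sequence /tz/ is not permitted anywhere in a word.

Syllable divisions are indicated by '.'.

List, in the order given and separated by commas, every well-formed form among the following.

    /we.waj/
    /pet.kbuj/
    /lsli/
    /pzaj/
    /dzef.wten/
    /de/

/we.waj/, /pet.kbuj/, /pzaj/, /dzef.wten/, /de/

/we.waj/ — σ1 onset /w/, coda /∅/ ok; σ2 onset /w/, coda /j/ ok → well-formed
/pet.kbuj/ — σ1 onset /p/, coda /t/ ok; σ2 onset /kb/ (2C), coda /j/ ok → well-formed
/lsli/ — violates constraint 1: syllable 1 onset /lsl/ has 3 consonants (> 2) → ill-formed
/pzaj/ — σ1 onset /pz/ (2C), coda /j/ ok → well-formed
/dzef.wten/ — σ1 onset /dz/ (2C), coda /f/ ok; σ2 onset /wt/ (2C), coda /n/ ok → well-formed
/de/ — σ1 onset /d/, coda /∅/ ok → well-formed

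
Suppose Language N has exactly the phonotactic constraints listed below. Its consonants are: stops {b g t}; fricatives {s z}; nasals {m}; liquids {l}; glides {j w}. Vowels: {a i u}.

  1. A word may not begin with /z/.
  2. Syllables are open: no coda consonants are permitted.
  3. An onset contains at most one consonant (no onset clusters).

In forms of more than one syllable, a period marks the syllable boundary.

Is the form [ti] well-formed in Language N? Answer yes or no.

yes

[ti] — σ1 onset /t/, coda /∅/ ok → well-formed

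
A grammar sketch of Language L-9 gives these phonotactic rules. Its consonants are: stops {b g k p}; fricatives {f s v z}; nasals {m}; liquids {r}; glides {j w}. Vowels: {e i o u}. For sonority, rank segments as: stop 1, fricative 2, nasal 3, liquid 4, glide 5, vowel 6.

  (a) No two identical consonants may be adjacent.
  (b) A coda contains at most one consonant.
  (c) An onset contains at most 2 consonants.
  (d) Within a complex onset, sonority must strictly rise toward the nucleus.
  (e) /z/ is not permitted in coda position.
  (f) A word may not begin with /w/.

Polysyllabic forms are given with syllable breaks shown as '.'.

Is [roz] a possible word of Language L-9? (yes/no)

[roz] — violates constraint (e): syllable 1 coda contains /z/ → illicit

no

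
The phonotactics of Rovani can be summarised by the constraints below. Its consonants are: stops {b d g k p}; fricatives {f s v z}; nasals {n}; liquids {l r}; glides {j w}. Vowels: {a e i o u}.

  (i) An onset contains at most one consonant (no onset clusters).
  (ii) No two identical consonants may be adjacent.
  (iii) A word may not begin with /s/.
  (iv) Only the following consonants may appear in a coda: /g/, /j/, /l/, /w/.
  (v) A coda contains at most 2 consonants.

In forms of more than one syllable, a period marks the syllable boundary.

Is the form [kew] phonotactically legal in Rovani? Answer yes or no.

yes

[kew] — σ1 onset /k/, coda /w/ ok → phonotactically legal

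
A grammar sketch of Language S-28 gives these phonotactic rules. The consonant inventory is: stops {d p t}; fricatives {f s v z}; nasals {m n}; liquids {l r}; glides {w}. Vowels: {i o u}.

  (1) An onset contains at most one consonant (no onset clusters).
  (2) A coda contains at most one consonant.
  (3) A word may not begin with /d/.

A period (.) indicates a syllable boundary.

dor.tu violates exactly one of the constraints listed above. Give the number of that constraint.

3

dor.tu: word begins with /d/.
This is a violation of constraint 3: "A word may not begin with /d/."
The remaining constraints (1, 2) are satisfied.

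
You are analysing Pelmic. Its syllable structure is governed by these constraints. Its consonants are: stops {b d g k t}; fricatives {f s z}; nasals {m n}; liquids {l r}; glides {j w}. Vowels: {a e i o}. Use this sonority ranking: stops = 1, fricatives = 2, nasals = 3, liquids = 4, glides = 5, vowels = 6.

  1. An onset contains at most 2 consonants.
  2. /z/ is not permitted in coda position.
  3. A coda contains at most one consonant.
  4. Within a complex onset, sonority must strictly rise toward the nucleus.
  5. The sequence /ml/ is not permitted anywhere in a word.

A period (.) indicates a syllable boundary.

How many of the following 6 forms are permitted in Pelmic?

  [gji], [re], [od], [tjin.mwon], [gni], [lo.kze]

6

[gji] — σ1 onset /gj/ (1→5 rises), coda /∅/ ok → permitted
[re] — σ1 onset /r/, coda /∅/ ok → permitted
[od] — σ1 onset /∅/, coda /d/ ok → permitted
[tjin.mwon] — σ1 onset /tj/ (1→5 rises), coda /n/ ok; σ2 onset /mw/ (3→5 rises), coda /n/ ok → permitted
[gni] — σ1 onset /gn/ (1→3 rises), coda /∅/ ok → permitted
[lo.kze] — σ1 onset /l/, coda /∅/ ok; σ2 onset /kz/ (1→2 rises), coda /∅/ ok → permitted
Permitted: [gji], [re], [od], [tjin.mwon], [gni], [lo.kze] → 6.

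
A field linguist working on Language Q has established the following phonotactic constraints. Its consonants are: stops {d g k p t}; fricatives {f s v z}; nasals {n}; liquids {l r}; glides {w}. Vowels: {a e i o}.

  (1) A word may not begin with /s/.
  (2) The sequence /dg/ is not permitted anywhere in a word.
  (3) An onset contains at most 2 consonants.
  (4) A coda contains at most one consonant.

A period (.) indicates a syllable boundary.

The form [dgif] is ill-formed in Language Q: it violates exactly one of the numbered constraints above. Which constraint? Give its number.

[dgif]: contains banned sequence /dg/.
This is a violation of constraint 2: "The sequence /dg/ is not permitted anywhere in a word."
The remaining constraints (1, 3, 4) are satisfied.

2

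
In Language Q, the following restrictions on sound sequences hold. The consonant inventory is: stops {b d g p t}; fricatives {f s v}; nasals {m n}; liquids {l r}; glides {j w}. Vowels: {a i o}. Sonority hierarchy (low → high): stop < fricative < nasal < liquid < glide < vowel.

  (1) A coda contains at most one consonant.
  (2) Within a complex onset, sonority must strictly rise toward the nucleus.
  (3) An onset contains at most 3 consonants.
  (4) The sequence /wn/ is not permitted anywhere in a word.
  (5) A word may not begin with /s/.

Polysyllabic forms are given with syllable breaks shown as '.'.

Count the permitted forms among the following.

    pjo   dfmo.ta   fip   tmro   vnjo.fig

pjo — σ1 onset /pj/ (1→5 rises), coda /∅/ ok → permitted
dfmo.ta — σ1 onset /dfm/ (1→2→3 rises), coda /∅/ ok; σ2 onset /t/, coda /∅/ ok → permitted
fip — σ1 onset /f/, coda /p/ ok → permitted
tmro — σ1 onset /tmr/ (1→3→4 rises), coda /∅/ ok → permitted
vnjo.fig — σ1 onset /vnj/ (2→3→5 rises), coda /∅/ ok; σ2 onset /f/, coda /g/ ok → permitted
Permitted: pjo, dfmo.ta, fip, tmro, vnjo.fig → 5.

5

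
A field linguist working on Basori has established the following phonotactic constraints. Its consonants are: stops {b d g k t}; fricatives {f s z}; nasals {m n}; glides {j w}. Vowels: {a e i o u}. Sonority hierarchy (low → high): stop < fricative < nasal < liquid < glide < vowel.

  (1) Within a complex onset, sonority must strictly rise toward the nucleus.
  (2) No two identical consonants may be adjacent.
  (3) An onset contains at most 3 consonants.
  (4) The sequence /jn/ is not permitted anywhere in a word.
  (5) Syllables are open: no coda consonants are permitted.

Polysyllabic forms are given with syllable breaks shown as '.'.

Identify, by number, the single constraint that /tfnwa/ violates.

/tfnwa/: syllable 1 onset /tfnw/ has 4 consonants (> 3).
This is a violation of constraint 3: "An onset contains at most 3 consonants."
The remaining constraints (1, 2, 4, 5) are satisfied.

3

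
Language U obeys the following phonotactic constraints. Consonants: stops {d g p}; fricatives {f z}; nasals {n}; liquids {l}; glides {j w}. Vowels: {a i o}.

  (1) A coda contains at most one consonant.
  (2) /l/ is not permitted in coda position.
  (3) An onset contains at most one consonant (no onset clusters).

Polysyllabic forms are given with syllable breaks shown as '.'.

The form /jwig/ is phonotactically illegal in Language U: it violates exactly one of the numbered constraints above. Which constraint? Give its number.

/jwig/: syllable 1 onset /jw/ has 2 consonants (> 1).
This is a violation of constraint 3: "An onset contains at most one consonant (no onset clusters)."
The remaining constraints (1, 2) are satisfied.

3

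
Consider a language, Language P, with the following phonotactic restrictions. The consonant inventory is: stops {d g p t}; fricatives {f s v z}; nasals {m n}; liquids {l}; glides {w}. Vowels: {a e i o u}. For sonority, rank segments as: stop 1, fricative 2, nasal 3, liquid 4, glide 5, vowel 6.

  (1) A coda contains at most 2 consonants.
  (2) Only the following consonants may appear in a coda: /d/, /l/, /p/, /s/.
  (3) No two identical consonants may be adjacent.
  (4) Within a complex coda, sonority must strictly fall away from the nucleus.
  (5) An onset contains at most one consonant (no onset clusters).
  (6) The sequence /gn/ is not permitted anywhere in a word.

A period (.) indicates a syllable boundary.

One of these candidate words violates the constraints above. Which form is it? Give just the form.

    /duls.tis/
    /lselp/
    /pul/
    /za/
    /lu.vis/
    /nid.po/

/duls.tis/ — σ1 onset /d/, coda /ls/ (4→2 falls) ok; σ2 onset /t/, coda /s/ ok → phonotactically legal
/lselp/ — violates constraint 5: syllable 1 onset /ls/ has 2 consonants (> 1) → phonotactically illegal
/pul/ — σ1 onset /p/, coda /l/ ok → phonotactically legal
/za/ — σ1 onset /z/, coda /∅/ ok → phonotactically legal
/lu.vis/ — σ1 onset /l/, coda /∅/ ok; σ2 onset /v/, coda /s/ ok → phonotactically legal
/nid.po/ — σ1 onset /n/, coda /d/ ok; σ2 onset /p/, coda /∅/ ok → phonotactically legal

/lselp/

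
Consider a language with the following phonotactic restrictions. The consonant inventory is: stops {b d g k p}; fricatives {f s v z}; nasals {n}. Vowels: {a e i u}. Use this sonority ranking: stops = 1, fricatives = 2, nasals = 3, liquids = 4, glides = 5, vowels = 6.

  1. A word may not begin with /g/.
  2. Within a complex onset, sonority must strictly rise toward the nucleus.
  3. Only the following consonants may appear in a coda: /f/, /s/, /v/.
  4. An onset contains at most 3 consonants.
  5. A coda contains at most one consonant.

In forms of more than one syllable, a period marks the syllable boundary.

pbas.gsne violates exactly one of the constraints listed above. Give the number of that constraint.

2

pbas.gsne: syllable 1 onset /pb/: /p/ (stop, 1) → /b/ (stop, 1) does not rise.
This is a violation of constraint 2: "Within a complex onset, sonority must strictly rise toward the nucleus."
The remaining constraints (1, 3, 4, 5) are satisfied.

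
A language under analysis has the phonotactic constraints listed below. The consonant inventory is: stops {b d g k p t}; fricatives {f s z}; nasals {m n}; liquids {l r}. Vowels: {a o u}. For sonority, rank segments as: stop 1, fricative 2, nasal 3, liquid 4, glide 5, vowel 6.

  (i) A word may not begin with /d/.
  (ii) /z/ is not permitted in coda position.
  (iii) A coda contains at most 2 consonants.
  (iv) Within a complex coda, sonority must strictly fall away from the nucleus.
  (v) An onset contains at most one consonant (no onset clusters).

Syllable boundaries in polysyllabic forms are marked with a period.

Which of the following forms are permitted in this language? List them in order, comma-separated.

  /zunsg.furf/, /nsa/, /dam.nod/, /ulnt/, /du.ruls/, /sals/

/zunsg.furf/ — violates constraint (iii): syllable 1 coda /nsg/ has 3 consonants (> 2) → not permitted
/nsa/ — violates constraint (v): syllable 1 onset /ns/ has 2 consonants (> 1) → not permitted
/dam.nod/ — violates constraint (i): word begins with /d/ → not permitted
/ulnt/ — violates constraint (iii): syllable 1 coda /lnt/ has 3 consonants (> 2) → not permitted
/du.ruls/ — violates constraint (i): word begins with /d/ → not permitted
/sals/ — σ1 onset /s/, coda /ls/ (4→2 falls) ok → permitted

/sals/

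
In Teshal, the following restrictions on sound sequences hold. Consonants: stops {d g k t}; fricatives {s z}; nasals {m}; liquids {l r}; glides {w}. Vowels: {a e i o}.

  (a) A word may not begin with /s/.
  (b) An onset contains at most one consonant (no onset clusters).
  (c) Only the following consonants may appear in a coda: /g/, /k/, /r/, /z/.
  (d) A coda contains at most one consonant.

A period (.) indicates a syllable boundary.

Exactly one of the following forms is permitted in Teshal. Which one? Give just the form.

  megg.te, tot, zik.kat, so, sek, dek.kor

dek.kor

megg.te — violates constraint (d): syllable 1 coda /gg/ has 2 consonants (> 1) → not permitted
tot — violates constraint (c): syllable 1 coda contains /t/, which is not a licensed coda consonant → not permitted
zik.kat — violates constraint (c): syllable 2 coda contains /t/, which is not a licensed coda consonant → not permitted
so — violates constraint (a): word begins with /s/ → not permitted
sek — violates constraint (a): word begins with /s/ → not permitted
dek.kor — σ1 onset /d/, coda /k/ ok; σ2 onset /k/, coda /r/ ok → permitted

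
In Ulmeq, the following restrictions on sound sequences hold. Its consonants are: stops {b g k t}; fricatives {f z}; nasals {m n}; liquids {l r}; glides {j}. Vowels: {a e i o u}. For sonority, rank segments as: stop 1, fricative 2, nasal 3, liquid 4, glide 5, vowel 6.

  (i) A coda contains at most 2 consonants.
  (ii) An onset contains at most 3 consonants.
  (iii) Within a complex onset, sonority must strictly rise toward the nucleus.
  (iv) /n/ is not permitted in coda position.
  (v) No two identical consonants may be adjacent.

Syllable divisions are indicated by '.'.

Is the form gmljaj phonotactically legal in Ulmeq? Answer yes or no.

no

gmljaj — violates constraint (ii): syllable 1 onset /gmlj/ has 4 consonants (> 3) → phonotactically illegal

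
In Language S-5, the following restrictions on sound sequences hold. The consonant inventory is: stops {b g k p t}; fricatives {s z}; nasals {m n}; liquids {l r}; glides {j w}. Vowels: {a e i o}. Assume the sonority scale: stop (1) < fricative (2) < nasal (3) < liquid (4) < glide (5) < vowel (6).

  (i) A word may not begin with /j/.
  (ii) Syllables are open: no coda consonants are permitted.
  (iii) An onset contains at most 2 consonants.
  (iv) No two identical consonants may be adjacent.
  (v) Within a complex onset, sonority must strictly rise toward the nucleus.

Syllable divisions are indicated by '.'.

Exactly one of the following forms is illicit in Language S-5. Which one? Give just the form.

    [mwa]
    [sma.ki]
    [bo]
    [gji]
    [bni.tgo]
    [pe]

[bni.tgo]

[mwa] — σ1 onset /mw/ (3→5 rises), coda /∅/ ok → licit
[sma.ki] — σ1 onset /sm/ (2→3 rises), coda /∅/ ok; σ2 onset /k/, coda /∅/ ok → licit
[bo] — σ1 onset /b/, coda /∅/ ok → licit
[gji] — σ1 onset /gj/ (1→5 rises), coda /∅/ ok → licit
[bni.tgo] — violates constraint (v): syllable 2 onset /tg/: /t/ (stop, 1) → /g/ (stop, 1) does not rise → illicit
[pe] — σ1 onset /p/, coda /∅/ ok → licit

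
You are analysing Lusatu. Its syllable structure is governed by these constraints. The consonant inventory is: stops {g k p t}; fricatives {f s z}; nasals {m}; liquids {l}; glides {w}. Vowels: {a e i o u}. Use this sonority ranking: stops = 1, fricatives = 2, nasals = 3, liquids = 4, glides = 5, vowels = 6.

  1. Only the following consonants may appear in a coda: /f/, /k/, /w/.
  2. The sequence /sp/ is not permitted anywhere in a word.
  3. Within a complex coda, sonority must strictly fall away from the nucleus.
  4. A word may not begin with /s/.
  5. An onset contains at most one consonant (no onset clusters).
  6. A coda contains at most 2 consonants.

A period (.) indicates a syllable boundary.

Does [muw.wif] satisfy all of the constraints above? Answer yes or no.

[muw.wif] — σ1 onset /m/, coda /w/ ok; σ2 onset /w/, coda /f/ ok → licit

yes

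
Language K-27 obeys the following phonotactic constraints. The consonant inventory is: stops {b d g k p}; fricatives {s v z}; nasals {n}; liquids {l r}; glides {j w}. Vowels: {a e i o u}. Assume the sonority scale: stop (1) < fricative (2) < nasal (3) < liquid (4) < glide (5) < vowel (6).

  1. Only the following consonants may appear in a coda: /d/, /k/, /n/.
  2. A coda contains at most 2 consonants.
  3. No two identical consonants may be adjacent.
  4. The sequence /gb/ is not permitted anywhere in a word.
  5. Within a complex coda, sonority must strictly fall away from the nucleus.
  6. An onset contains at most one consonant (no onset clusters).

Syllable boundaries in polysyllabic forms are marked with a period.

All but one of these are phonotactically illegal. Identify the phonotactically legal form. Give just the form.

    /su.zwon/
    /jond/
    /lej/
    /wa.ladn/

/jond/

/su.zwon/ — violates constraint 6: syllable 2 onset /zw/ has 2 consonants (> 1) → phonotactically illegal
/jond/ — σ1 onset /j/, coda /nd/ (3→1 falls) ok → phonotactically legal
/lej/ — violates constraint 1: syllable 1 coda contains /j/, which is not a licensed coda consonant → phonotactically illegal
/wa.ladn/ — violates constraint 5: syllable 2 coda /dn/: /d/ (stop, 1) → /n/ (nasal, 3) does not fall → phonotactically illegal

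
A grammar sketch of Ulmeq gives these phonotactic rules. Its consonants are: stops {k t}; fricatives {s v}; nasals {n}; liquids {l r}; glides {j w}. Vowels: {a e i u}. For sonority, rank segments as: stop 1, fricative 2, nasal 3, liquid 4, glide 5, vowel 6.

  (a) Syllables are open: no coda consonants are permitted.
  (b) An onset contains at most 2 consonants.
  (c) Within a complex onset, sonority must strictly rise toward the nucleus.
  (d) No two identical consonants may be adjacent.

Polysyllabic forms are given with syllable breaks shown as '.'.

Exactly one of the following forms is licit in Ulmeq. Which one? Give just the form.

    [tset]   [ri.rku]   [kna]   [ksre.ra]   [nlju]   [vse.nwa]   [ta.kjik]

[tset] — violates constraint (a): syllable 1 coda /t/ has 1 consonant (> 0) → illicit
[ri.rku] — violates constraint (c): syllable 2 onset /rk/: /r/ (liquid, 4) → /k/ (stop, 1) does not rise → illicit
[kna] — σ1 onset /kn/ (1→3 rises), coda /∅/ ok → licit
[ksre.ra] — violates constraint (b): syllable 1 onset /ksr/ has 3 consonants (> 2) → illicit
[nlju] — violates constraint (b): syllable 1 onset /nlj/ has 3 consonants (> 2) → illicit
[vse.nwa] — violates constraint (c): syllable 1 onset /vs/: /v/ (fricative, 2) → /s/ (fricative, 2) does not rise → illicit
[ta.kjik] — violates constraint (a): syllable 2 coda /k/ has 1 consonant (> 0) → illicit

[kna]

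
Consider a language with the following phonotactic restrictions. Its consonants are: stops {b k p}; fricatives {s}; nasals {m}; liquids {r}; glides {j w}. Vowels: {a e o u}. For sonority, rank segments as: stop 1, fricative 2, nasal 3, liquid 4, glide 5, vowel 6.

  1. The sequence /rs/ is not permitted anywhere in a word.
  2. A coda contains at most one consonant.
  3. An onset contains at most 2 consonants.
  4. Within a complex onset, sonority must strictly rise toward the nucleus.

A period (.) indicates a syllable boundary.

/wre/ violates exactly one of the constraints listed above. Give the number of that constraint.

4

/wre/: syllable 1 onset /wr/: /w/ (glide, 5) → /r/ (liquid, 4) does not rise.
This is a violation of constraint 4: "Within a complex onset, sonority must strictly rise toward the nucleus."
The remaining constraints (1, 2, 3) are satisfied.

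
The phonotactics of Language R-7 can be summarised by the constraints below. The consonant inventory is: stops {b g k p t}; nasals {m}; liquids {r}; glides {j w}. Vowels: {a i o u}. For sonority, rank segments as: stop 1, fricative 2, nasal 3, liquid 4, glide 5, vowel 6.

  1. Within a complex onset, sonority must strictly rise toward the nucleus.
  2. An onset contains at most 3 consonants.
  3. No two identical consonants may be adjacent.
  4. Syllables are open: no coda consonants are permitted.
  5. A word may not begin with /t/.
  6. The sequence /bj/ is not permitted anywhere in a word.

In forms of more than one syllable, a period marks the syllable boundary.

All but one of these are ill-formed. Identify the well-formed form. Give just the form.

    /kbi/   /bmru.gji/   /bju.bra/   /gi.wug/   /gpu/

/bmru.gji/

/kbi/ — violates constraint 1: syllable 1 onset /kb/: /k/ (stop, 1) → /b/ (stop, 1) does not rise → ill-formed
/bmru.gji/ — σ1 onset /bmr/ (1→3→4 rises), coda /∅/ ok; σ2 onset /gj/ (1→5 rises), coda /∅/ ok → well-formed
/bju.bra/ — violates constraint 6: contains banned sequence /bj/ → ill-formed
/gi.wug/ — violates constraint 4: syllable 2 coda /g/ has 1 consonant (> 0) → ill-formed
/gpu/ — violates constraint 1: syllable 1 onset /gp/: /g/ (stop, 1) → /p/ (stop, 1) does not rise → ill-formed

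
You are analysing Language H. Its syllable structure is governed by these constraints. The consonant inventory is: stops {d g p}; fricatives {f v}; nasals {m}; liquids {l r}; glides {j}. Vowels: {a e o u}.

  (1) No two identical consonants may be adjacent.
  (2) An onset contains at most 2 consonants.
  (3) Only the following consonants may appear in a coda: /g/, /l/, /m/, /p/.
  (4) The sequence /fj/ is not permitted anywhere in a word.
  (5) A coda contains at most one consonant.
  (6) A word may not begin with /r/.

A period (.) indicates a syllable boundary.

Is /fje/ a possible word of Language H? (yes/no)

/fje/ — violates constraint 4: contains banned sequence /fj/ → ill-formed

no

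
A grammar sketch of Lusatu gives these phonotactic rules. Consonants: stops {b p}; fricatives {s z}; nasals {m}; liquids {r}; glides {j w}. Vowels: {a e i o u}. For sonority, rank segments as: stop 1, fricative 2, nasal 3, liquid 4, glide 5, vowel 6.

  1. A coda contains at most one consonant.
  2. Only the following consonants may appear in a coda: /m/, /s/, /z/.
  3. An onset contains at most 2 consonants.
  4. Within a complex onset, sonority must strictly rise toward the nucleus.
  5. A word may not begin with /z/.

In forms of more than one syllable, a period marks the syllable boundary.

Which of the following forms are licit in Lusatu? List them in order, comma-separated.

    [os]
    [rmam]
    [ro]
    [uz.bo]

[os] — σ1 onset /∅/, coda /s/ ok → licit
[rmam] — violates constraint 4: syllable 1 onset /rm/: /r/ (liquid, 4) → /m/ (nasal, 3) does not rise → illicit
[ro] — σ1 onset /r/, coda /∅/ ok → licit
[uz.bo] — σ1 onset /∅/, coda /z/ ok; σ2 onset /b/, coda /∅/ ok → licit

[os], [ro], [uz.bo]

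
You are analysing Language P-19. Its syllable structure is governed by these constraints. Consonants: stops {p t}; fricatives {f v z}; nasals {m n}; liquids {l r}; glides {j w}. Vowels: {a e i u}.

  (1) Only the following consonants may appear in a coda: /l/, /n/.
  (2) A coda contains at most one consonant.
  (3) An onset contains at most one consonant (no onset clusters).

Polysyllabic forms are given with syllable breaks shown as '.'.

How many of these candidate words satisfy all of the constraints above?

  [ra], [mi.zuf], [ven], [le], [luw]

3

[ra] — σ1 onset /r/, coda /∅/ ok → phonotactically legal
[mi.zuf] — violates constraint 1: syllable 2 coda contains /f/, which is not a licensed coda consonant → phonotactically illegal
[ven] — σ1 onset /v/, coda /n/ ok → phonotactically legal
[le] — σ1 onset /l/, coda /∅/ ok → phonotactically legal
[luw] — violates constraint 1: syllable 1 coda contains /w/, which is not a licensed coda consonant → phonotactically illegal
Phonotactically legal: [ra], [ven], [le] → 3.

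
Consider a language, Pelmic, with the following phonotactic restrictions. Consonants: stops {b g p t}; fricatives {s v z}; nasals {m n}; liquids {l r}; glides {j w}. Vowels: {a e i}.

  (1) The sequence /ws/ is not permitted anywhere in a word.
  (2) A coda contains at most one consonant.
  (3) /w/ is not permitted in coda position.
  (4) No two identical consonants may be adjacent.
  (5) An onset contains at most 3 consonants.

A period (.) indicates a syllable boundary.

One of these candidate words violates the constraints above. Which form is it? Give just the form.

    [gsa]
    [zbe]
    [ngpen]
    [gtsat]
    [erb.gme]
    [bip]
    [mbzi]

[gsa] — σ1 onset /gs/ (2C), coda /∅/ ok → permitted
[zbe] — σ1 onset /zb/ (2C), coda /∅/ ok → permitted
[ngpen] — σ1 onset /ngp/ (3C), coda /n/ ok → permitted
[gtsat] — σ1 onset /gts/ (3C), coda /t/ ok → permitted
[erb.gme] — violates constraint 2: syllable 1 coda /rb/ has 2 consonants (> 1) → not permitted
[bip] — σ1 onset /b/, coda /p/ ok → permitted
[mbzi] — σ1 onset /mbz/ (3C), coda /∅/ ok → permitted

[erb.gme]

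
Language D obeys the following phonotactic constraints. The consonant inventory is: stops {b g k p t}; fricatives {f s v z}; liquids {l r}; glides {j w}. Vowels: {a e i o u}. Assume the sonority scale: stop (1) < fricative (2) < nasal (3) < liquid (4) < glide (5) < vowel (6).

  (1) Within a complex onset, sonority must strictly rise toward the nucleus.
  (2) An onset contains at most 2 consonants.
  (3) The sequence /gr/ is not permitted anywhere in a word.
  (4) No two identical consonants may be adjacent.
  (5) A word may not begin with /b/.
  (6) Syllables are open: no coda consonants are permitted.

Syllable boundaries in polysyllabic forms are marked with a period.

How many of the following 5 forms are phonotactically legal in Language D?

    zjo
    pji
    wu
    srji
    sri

4

zjo — σ1 onset /zj/ (2→5 rises), coda /∅/ ok → phonotactically legal
pji — σ1 onset /pj/ (1→5 rises), coda /∅/ ok → phonotactically legal
wu — σ1 onset /w/, coda /∅/ ok → phonotactically legal
srji — violates constraint 2: syllable 1 onset /srj/ has 3 consonants (> 2) → phonotactically illegal
sri — σ1 onset /sr/ (2→4 rises), coda /∅/ ok → phonotactically legal
Phonotactically legal: zjo, pji, wu, sri → 4.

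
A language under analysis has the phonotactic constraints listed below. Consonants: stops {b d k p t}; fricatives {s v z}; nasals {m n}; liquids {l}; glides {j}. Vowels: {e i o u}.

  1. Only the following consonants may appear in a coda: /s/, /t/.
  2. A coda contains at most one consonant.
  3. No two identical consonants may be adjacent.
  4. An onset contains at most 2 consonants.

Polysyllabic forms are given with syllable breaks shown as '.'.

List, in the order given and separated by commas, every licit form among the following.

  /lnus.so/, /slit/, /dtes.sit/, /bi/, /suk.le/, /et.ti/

/slit/, /bi/

/lnus.so/ — violates constraint 3: adjacent identical consonants /ss/ → illicit
/slit/ — σ1 onset /sl/ (2C), coda /t/ ok → licit
/dtes.sit/ — violates constraint 3: adjacent identical consonants /ss/ → illicit
/bi/ — σ1 onset /b/, coda /∅/ ok → licit
/suk.le/ — violates constraint 1: syllable 1 coda contains /k/, which is not a licensed coda consonant → illicit
/et.ti/ — violates constraint 3: adjacent identical consonants /tt/ → illicit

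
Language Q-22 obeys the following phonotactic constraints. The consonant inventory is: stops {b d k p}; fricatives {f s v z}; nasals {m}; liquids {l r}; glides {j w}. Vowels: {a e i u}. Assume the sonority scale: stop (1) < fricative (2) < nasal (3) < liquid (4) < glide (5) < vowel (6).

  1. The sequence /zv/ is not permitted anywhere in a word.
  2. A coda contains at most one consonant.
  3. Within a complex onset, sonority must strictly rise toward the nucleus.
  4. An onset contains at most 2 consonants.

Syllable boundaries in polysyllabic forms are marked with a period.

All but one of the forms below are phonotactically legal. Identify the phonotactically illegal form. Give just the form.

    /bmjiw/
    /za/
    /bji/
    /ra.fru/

/bmjiw/

/bmjiw/ — violates constraint 4: syllable 1 onset /bmj/ has 3 consonants (> 2) → phonotactically illegal
/za/ — σ1 onset /z/, coda /∅/ ok → phonotactically legal
/bji/ — σ1 onset /bj/ (1→5 rises), coda /∅/ ok → phonotactically legal
/ra.fru/ — σ1 onset /r/, coda /∅/ ok; σ2 onset /fr/ (2→4 rises), coda /∅/ ok → phonotactically legal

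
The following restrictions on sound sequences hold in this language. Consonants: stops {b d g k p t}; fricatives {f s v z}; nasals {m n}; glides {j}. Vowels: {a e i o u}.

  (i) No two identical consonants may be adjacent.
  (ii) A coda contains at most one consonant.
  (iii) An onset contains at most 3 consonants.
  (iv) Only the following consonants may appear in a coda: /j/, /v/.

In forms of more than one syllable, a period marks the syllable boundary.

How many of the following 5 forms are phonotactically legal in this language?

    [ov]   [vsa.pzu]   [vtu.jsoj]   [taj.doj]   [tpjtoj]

[ov] — σ1 onset /∅/, coda /v/ ok → phonotactically legal
[vsa.pzu] — σ1 onset /vs/ (2C), coda /∅/ ok; σ2 onset /pz/ (2C), coda /∅/ ok → phonotactically legal
[vtu.jsoj] — σ1 onset /vt/ (2C), coda /∅/ ok; σ2 onset /js/ (2C), coda /j/ ok → phonotactically legal
[taj.doj] — σ1 onset /t/, coda /j/ ok; σ2 onset /d/, coda /j/ ok → phonotactically legal
[tpjtoj] — violates constraint (iii): syllable 1 onset /tpjt/ has 4 consonants (> 3) → phonotactically illegal
Phonotactically legal: [ov], [vsa.pzu], [vtu.jsoj], [taj.doj] → 4.

4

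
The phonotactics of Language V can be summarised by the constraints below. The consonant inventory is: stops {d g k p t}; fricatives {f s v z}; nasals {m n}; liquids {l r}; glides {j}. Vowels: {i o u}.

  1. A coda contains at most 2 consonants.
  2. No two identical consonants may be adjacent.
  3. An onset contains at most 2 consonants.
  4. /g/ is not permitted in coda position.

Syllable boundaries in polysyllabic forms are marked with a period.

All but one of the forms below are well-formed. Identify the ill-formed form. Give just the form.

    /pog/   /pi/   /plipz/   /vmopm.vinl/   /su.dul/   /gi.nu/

/pog/

/pog/ — violates constraint 4: syllable 1 coda contains /g/ → ill-formed
/pi/ — σ1 onset /p/, coda /∅/ ok → well-formed
/plipz/ — σ1 onset /pl/ (2C), coda /pz/ (2C) ok → well-formed
/vmopm.vinl/ — σ1 onset /vm/ (2C), coda /pm/ (2C) ok; σ2 onset /v/, coda /nl/ (2C) ok → well-formed
/su.dul/ — σ1 onset /s/, coda /∅/ ok; σ2 onset /d/, coda /l/ ok → well-formed
/gi.nu/ — σ1 onset /g/, coda /∅/ ok; σ2 onset /n/, coda /∅/ ok → well-formed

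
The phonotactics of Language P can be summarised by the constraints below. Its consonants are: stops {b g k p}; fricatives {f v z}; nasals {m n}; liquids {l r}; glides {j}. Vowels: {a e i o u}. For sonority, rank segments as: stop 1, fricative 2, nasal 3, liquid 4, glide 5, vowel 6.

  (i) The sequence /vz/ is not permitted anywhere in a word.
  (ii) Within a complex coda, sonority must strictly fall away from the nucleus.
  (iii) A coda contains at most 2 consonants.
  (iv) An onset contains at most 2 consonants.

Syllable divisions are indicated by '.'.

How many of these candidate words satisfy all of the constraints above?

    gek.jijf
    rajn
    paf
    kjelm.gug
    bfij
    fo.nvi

6

gek.jijf — σ1 onset /g/, coda /k/ ok; σ2 onset /j/, coda /jf/ (5→2 falls) ok → permitted
rajn — σ1 onset /r/, coda /jn/ (5→3 falls) ok → permitted
paf — σ1 onset /p/, coda /f/ ok → permitted
kjelm.gug — σ1 onset /kj/ (2C), coda /lm/ (4→3 falls) ok; σ2 onset /g/, coda /g/ ok → permitted
bfij — σ1 onset /bf/ (2C), coda /j/ ok → permitted
fo.nvi — σ1 onset /f/, coda /∅/ ok; σ2 onset /nv/ (2C), coda /∅/ ok → permitted
Permitted: gek.jijf, rajn, paf, kjelm.gug, bfij, fo.nvi → 6.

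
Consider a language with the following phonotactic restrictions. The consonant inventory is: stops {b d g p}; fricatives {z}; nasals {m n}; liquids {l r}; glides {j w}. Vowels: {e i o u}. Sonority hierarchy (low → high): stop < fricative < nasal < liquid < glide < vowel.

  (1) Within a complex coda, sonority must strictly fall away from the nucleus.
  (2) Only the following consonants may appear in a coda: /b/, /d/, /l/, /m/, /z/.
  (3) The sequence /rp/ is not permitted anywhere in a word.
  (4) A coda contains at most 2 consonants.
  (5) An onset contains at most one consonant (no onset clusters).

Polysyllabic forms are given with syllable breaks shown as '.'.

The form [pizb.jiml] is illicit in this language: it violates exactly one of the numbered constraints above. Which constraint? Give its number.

1

[pizb.jiml]: syllable 2 coda /ml/: /m/ (nasal, 3) → /l/ (liquid, 4) does not fall.
This is a violation of constraint 1: "Within a complex coda, sonority must strictly fall away from the nucleus."
The remaining constraints (2, 3, 4, 5) are satisfied.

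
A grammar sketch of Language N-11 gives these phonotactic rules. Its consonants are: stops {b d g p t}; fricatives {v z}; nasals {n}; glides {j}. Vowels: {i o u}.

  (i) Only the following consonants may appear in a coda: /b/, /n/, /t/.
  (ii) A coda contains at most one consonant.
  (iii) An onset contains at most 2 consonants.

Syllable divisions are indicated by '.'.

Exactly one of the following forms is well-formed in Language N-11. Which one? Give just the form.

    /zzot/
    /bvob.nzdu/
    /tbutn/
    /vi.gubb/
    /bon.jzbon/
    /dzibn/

/zzot/ — σ1 onset /zz/ (2C), coda /t/ ok → well-formed
/bvob.nzdu/ — violates constraint (iii): syllable 2 onset /nzd/ has 3 consonants (> 2) → ill-formed
/tbutn/ — violates constraint (ii): syllable 1 coda /tn/ has 2 consonants (> 1) → ill-formed
/vi.gubb/ — violates constraint (ii): syllable 2 coda /bb/ has 2 consonants (> 1) → ill-formed
/bon.jzbon/ — violates constraint (iii): syllable 2 onset /jzb/ has 3 consonants (> 2) → ill-formed
/dzibn/ — violates constraint (ii): syllable 1 coda /bn/ has 2 consonants (> 1) → ill-formed

/zzot/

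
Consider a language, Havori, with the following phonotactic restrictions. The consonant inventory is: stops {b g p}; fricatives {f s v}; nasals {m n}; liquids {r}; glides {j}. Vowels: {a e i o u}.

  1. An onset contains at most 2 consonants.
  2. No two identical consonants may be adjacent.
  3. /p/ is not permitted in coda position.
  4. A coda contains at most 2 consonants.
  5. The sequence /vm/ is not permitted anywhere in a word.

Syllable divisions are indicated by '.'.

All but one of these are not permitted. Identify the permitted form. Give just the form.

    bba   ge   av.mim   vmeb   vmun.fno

ge

bba — violates constraint 2: adjacent identical consonants /bb/ → not permitted
ge — σ1 onset /g/, coda /∅/ ok → permitted
av.mim — violates constraint 5: contains banned sequence /vm/ → not permitted
vmeb — violates constraint 5: contains banned sequence /vm/ → not permitted
vmun.fno — violates constraint 5: contains banned sequence /vm/ → not permitted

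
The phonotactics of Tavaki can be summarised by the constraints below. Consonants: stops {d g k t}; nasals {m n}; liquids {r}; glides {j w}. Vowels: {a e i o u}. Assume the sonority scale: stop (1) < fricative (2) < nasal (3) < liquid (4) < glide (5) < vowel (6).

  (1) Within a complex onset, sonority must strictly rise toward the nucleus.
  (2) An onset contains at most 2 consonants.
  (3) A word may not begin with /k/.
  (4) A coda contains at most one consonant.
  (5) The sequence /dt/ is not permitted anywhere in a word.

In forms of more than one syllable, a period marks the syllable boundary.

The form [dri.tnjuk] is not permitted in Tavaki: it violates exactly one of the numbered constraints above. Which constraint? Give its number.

2

[dri.tnjuk]: syllable 2 onset /tnj/ has 3 consonants (> 2).
This is a violation of constraint 2: "An onset contains at most 2 consonants."
The remaining constraints (1, 3, 4, 5) are satisfied.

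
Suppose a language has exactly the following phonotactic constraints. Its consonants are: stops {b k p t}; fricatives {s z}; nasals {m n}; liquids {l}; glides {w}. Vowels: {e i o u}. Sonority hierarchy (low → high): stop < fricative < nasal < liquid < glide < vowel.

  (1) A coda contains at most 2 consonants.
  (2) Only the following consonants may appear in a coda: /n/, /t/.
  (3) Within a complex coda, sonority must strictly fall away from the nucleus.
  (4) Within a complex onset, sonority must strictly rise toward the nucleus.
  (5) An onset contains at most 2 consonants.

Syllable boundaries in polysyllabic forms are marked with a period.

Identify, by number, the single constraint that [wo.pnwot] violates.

5

[wo.pnwot]: syllable 2 onset /pnw/ has 3 consonants (> 2).
This is a violation of constraint 5: "An onset contains at most 2 consonants."
The remaining constraints (1, 2, 3, 4) are satisfied.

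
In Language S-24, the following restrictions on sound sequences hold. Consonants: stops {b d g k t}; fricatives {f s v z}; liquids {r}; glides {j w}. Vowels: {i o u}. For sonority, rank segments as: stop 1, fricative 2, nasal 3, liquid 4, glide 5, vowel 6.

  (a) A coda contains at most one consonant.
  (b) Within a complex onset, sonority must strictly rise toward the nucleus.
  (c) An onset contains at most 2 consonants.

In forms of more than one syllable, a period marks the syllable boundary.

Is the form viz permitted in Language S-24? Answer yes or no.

yes

viz — σ1 onset /v/, coda /z/ ok → permitted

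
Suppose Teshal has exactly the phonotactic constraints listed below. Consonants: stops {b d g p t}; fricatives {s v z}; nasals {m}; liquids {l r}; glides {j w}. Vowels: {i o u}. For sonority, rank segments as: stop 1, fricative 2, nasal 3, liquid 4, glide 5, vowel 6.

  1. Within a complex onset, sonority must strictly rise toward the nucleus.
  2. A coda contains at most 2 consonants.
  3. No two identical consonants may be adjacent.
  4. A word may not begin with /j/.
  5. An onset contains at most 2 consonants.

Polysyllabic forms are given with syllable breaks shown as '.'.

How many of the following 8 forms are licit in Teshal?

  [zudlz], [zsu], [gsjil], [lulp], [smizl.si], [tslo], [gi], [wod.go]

[zudlz] — violates constraint 2: syllable 1 coda /dlz/ has 3 consonants (> 2) → illicit
[zsu] — violates constraint 1: syllable 1 onset /zs/: /z/ (fricative, 2) → /s/ (fricative, 2) does not rise → illicit
[gsjil] — violates constraint 5: syllable 1 onset /gsj/ has 3 consonants (> 2) → illicit
[lulp] — σ1 onset /l/, coda /lp/ (2C) ok → licit
[smizl.si] — σ1 onset /sm/ (2→3 rises), coda /zl/ (2C) ok; σ2 onset /s/, coda /∅/ ok → licit
[tslo] — violates constraint 5: syllable 1 onset /tsl/ has 3 consonants (> 2) → illicit
[gi] — σ1 onset /g/, coda /∅/ ok → licit
[wod.go] — σ1 onset /w/, coda /d/ ok; σ2 onset /g/, coda /∅/ ok → licit
Licit: [lulp], [smizl.si], [gi], [wod.go] → 4.

4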